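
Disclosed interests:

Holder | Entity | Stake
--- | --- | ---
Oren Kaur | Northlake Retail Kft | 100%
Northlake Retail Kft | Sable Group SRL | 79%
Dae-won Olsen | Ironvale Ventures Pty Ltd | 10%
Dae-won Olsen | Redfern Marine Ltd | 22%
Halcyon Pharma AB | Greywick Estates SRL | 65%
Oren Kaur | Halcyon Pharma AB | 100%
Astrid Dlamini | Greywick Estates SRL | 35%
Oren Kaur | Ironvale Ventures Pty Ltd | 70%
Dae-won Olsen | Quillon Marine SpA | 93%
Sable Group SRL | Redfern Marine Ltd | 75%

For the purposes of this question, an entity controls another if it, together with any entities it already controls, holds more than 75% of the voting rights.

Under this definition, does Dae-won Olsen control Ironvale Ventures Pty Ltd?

Dae-won holds 93% of Quillon, so Dae-won controls Quillon.
In Ironvale, Dae-won's side holds only 10%, not > 75%.
So Dae-won does not control Ironvale.

No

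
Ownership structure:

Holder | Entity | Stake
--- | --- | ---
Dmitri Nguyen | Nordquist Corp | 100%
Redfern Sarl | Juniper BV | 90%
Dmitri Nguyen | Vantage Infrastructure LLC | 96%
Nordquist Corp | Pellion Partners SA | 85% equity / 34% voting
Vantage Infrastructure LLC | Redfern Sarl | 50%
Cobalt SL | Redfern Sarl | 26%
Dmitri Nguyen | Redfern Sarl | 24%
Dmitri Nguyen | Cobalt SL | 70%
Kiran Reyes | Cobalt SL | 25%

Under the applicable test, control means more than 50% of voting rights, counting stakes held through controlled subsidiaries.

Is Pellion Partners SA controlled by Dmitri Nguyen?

Dmitri holds 70% of Cobalt, so Dmitri controls Cobalt.
Dmitri holds 96% of Vantage, so Dmitri controls Vantage.
Dmitri holds 100% of Nordquist, so Dmitri controls Nordquist.
Cobalt and Dmitri and Vantage together hold 26% + 24% + 50% = 100% of Redfern, so Dmitri controls Redfern.
Redfern holds 90% of Juniper, so Dmitri controls Juniper.
In Pellion, Dmitri's side holds only 34%, not > 50%.
So Dmitri does not control Pellion.

No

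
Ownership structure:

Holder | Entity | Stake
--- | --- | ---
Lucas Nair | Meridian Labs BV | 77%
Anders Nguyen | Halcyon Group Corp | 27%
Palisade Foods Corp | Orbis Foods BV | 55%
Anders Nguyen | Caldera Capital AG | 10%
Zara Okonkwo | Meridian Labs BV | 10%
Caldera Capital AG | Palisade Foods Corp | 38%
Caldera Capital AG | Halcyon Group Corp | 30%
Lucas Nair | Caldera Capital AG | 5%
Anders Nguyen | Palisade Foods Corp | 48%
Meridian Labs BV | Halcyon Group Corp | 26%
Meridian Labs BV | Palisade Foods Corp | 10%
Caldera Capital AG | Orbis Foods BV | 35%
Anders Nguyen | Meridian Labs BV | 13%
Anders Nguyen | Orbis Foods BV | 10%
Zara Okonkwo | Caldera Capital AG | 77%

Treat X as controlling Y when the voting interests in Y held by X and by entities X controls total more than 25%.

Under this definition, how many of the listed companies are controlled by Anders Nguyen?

Anders holds 27% of Halcyon, so Anders controls Halcyon.
Anders holds 48% of Palisade, so Anders controls Palisade.
Palisade and Anders together hold 55% + 10% = 65% of Orbis, so Anders controls Orbis.
No other company's threshold is met.
Anders controls 3 companies.

3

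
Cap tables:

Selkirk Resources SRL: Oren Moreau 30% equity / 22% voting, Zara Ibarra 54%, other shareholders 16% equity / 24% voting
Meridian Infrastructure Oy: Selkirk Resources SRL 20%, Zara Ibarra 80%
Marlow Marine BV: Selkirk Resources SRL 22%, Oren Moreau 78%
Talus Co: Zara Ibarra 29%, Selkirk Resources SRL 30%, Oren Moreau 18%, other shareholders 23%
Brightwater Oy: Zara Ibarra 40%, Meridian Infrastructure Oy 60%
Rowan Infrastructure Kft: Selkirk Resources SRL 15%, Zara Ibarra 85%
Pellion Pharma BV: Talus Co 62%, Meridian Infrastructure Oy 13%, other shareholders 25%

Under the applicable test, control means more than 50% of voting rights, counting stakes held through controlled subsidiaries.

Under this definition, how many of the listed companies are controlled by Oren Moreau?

1

Oren holds 78% of Marlow, so Oren controls Marlow.
No other company's threshold is met.
Oren controls 1 company.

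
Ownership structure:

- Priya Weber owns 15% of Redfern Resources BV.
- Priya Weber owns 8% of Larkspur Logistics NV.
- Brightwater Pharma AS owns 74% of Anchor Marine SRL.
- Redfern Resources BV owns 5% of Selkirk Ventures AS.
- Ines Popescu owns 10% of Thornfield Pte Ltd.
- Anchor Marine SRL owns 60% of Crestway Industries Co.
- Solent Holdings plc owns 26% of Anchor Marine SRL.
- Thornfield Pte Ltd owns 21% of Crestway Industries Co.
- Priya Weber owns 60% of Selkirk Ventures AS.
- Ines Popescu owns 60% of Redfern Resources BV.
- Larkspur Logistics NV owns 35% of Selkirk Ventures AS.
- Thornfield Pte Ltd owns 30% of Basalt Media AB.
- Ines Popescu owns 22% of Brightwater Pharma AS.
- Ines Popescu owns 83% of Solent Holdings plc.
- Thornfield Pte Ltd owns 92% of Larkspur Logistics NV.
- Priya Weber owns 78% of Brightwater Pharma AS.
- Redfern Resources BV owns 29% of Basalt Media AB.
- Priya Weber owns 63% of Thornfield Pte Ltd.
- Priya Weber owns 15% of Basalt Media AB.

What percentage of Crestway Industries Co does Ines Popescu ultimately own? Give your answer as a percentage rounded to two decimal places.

Ines reaches Crestway along 3 paths.
Via Brightwater → Anchor: 22% × 74% × 60% = 9.768%.
Via Solent → Anchor: 83% × 26% × 60% = 12.948%.
Via Thornfield: 10% × 21% = 2.1%.
Total: 9.768% + 12.948% + 2.1% = 24.816%.
Rounded: 24.82%.

24.82%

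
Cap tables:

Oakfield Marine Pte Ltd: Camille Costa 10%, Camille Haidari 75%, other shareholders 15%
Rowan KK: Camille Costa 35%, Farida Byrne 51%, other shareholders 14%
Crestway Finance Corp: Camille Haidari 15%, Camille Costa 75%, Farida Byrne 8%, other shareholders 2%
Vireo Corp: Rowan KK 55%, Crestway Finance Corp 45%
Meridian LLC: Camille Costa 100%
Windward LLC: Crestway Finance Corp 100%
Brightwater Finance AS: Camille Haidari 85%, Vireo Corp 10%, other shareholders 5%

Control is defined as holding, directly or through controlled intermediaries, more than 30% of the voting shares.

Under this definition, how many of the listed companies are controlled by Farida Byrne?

Farida holds 51% of Rowan, so Farida controls Rowan.
Rowan holds 55% of Vireo, so Farida controls Vireo.
No other company's threshold is met.
Farida controls 2 companies.

2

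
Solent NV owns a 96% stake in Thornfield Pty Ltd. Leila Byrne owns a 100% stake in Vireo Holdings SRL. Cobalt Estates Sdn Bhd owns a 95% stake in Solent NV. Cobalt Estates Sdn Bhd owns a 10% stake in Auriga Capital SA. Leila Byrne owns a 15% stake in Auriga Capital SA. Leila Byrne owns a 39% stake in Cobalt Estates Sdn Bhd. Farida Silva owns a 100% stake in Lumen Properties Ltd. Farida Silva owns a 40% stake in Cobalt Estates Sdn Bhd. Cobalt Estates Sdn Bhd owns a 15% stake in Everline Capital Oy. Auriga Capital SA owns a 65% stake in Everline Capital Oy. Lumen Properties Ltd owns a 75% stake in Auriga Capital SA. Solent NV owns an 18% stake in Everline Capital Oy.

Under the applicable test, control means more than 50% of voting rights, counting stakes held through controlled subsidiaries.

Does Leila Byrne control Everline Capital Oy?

No

Leila holds 100% of Vireo, so Leila controls Vireo.
Neither Leila nor any entity Leila controls holds any voting interest in Everline.
So Leila does not control Everline.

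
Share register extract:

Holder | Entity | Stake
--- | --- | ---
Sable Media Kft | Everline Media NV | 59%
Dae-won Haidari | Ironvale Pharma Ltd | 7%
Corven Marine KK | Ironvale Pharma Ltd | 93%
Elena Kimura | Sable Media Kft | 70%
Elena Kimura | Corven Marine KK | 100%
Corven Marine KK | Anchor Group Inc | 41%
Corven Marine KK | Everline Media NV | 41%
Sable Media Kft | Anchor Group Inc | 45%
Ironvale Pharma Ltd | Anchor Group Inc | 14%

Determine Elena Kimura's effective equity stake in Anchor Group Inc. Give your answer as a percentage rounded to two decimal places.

85.52%

Elena reaches Anchor along 3 paths.
Via Corven: 100% × 41% = 41%.
Via Corven → Ironvale: 100% × 93% × 14% = 13.02%.
Via Sable: 70% × 45% = 31.5%.
Total: 41% + 13.02% + 31.5% = 85.52%.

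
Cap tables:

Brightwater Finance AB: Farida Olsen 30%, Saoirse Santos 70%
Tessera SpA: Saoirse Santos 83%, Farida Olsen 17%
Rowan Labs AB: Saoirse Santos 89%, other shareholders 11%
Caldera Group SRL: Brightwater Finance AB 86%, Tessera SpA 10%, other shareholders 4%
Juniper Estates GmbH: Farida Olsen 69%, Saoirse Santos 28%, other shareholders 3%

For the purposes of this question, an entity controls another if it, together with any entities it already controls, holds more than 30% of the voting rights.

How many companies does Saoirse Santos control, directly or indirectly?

4

Saoirse holds 70% of Brightwater, so Saoirse controls Brightwater.
Saoirse holds 83% of Tessera, so Saoirse controls Tessera.
Saoirse holds 89% of Rowan, so Saoirse controls Rowan.
Brightwater and Tessera together hold 86% + 10% = 96% of Caldera, so Saoirse controls Caldera.
No other company's threshold is met.
Saoirse controls 4 companies.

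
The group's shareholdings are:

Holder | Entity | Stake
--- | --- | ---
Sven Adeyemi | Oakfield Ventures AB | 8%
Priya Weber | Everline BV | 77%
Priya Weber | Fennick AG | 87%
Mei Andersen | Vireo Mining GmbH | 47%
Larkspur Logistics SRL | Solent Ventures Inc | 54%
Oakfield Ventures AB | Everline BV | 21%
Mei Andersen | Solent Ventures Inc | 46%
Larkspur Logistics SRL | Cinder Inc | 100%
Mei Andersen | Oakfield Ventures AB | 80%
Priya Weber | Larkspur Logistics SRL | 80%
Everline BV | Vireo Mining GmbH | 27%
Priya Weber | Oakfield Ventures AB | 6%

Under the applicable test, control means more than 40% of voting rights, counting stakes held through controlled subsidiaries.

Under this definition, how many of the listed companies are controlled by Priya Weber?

Priya holds 77% of Everline, so Priya controls Everline.
Priya holds 80% of Larkspur, so Priya controls Larkspur.
Larkspur holds 54% of Solent, so Priya controls Solent.
Larkspur holds 100% of Cinder, so Priya controls Cinder.
Priya holds 87% of Fennick, so Priya controls Fennick.
No other company's threshold is met.
Priya controls 5 companies.

5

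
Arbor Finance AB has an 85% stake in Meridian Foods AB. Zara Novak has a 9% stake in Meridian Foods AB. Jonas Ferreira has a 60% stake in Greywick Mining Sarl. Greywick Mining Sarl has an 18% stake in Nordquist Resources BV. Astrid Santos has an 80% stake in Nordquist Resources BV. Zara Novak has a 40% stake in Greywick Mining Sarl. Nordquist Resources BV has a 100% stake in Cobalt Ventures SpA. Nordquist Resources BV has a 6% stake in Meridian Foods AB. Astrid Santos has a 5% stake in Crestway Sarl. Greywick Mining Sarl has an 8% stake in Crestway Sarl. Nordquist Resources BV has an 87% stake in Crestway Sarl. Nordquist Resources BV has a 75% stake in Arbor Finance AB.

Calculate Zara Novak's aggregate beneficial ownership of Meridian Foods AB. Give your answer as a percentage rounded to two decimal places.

Zara reaches Meridian along 3 paths.
Direct stake: 9% = 9%.
Via Greywick → Nordquist: 40% × 18% × 6% = 0.432%.
Via Greywick → Nordquist → Arbor: 40% × 18% × 75% × 85% = 4.59%.
Total: 9% + 0.432% + 4.59% = 14.022%.
Rounded: 14.02%.

14.02%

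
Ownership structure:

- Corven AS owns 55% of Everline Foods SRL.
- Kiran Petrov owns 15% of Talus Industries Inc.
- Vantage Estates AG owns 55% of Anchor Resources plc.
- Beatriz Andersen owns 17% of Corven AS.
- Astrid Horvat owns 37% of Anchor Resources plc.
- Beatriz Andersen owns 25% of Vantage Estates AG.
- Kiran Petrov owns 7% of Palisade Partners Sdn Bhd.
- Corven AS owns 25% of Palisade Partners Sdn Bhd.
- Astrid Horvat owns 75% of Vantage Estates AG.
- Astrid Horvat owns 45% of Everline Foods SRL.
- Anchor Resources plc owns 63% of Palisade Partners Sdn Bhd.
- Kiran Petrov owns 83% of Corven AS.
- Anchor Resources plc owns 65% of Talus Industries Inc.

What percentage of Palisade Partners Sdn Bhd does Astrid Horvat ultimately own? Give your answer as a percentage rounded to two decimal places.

49.30%

Astrid reaches Palisade along 2 paths.
Via Vantage → Anchor: 75% × 55% × 63% = 25.9875%.
Via Anchor: 37% × 63% = 23.31%.
Total: 25.9875% + 23.31% = 49.2975%.
Rounded: 49.30%.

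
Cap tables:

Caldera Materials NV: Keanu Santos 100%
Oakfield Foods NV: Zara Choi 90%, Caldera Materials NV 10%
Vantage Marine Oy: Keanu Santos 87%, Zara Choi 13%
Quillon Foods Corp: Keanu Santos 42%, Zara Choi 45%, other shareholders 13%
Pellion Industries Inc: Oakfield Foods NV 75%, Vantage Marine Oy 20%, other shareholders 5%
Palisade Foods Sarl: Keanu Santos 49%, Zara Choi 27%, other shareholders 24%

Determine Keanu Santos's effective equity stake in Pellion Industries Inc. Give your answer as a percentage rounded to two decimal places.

24.90%

Keanu reaches Pellion along 2 paths.
Via Caldera → Oakfield: 100% × 10% × 75% = 7.5%.
Via Vantage: 87% × 20% = 17.4%.
Total: 7.5% + 17.4% = 24.9%.
Rounded: 24.90%.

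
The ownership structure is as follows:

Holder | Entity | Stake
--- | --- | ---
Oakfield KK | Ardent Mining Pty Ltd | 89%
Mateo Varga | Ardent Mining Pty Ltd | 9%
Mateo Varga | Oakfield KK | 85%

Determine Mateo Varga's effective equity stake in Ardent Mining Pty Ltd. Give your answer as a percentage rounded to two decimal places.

84.65%

Mateo reaches Ardent along 2 paths.
Via Oakfield: 85% × 89% = 75.65%.
Direct stake: 9% = 9%.
Total: 75.65% + 9% = 84.65%.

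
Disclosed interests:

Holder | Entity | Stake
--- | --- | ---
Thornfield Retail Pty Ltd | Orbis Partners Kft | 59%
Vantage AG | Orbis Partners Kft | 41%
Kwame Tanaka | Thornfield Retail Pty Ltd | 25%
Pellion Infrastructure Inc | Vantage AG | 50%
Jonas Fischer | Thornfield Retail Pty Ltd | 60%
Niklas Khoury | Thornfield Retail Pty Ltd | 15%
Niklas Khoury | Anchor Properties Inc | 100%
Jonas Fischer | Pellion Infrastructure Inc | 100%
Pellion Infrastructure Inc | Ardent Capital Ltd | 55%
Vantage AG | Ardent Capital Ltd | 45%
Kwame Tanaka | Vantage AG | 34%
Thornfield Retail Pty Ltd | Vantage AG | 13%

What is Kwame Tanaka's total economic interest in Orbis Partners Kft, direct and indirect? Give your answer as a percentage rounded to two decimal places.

30.02%

Kwame reaches Orbis along 3 paths.
Via Thornfield → Vantage: 25% × 13% × 41% = 1.3325%.
Via Vantage: 34% × 41% = 13.94%.
Via Thornfield: 25% × 59% = 14.75%.
Total: 1.3325% + 13.94% + 14.75% = 30.0225%.
Rounded: 30.02%.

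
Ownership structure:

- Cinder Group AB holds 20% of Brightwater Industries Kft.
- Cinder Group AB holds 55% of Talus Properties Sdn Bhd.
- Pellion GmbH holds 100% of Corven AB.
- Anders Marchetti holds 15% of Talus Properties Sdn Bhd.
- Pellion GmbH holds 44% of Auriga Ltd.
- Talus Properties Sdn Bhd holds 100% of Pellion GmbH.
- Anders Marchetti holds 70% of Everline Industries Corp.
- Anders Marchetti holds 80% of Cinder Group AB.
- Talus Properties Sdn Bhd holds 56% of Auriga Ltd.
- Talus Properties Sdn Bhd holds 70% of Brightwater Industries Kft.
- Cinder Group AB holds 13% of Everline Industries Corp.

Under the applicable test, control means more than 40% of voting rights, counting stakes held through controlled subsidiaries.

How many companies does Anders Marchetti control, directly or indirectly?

Anders holds 80% of Cinder, so Anders controls Cinder.
Anders and Cinder together hold 70% + 13% = 83% of Everline, so Anders controls Everline.
Anders and Cinder together hold 15% + 55% = 70% of Talus, so Anders controls Talus.
Talus holds 100% of Pellion, so Anders controls Pellion.
Talus and Cinder together hold 70% + 20% = 90% of Brightwater, so Anders controls Brightwater.
Pellion holds 100% of Corven, so Anders controls Corven.
Talus and Pellion together hold 56% + 44% = 100% of Auriga, so Anders controls Auriga.
Anders controls 7 companies.

7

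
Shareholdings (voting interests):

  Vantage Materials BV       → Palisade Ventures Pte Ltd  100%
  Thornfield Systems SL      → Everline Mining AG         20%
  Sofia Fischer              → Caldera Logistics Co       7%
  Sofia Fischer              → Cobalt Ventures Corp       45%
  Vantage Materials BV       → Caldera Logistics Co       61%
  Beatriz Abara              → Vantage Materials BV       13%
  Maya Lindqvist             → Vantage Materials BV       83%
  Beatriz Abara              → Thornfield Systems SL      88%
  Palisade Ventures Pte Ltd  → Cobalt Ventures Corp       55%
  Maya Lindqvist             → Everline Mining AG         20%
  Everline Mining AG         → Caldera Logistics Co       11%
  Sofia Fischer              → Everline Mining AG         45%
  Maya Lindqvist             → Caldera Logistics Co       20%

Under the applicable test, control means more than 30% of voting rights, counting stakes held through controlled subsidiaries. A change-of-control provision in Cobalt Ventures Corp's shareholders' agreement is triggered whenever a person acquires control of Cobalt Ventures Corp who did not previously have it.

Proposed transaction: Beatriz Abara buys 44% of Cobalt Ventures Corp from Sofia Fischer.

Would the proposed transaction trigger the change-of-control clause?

Yes

The purchase adds only to Beatriz's holdings (Sofia's stake shrinks), so Beatriz is the only person who could newly come to control Cobalt.
Beatriz holds 88% of Thornfield, so Beatriz controls Thornfield.
Neither Beatriz nor any entity Beatriz controls holds any voting interest in Cobalt.
So before the transaction, Beatriz does not control Cobalt.
After the purchase, Beatriz holds 44% of Cobalt directly, and Sofia's stake falls to 1%.
Beatriz holds 44% of Cobalt, so Beatriz controls Cobalt.
Beatriz did not control Cobalt before and does after, so the clause is triggered.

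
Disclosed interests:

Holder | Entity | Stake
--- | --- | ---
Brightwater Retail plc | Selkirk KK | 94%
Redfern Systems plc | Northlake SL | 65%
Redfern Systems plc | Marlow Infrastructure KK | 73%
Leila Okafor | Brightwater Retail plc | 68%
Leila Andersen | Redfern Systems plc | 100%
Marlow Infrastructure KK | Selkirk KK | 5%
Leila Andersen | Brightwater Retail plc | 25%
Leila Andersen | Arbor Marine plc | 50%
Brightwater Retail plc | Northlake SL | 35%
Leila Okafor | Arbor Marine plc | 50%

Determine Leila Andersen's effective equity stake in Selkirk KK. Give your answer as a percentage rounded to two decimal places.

27.15%

Leila Andersen reaches Selkirk along 2 paths.
Via Brightwater: 25% × 94% = 23.5%.
Via Redfern → Marlow: 100% × 73% × 5% = 3.65%.
Total: 23.5% + 3.65% = 27.15%.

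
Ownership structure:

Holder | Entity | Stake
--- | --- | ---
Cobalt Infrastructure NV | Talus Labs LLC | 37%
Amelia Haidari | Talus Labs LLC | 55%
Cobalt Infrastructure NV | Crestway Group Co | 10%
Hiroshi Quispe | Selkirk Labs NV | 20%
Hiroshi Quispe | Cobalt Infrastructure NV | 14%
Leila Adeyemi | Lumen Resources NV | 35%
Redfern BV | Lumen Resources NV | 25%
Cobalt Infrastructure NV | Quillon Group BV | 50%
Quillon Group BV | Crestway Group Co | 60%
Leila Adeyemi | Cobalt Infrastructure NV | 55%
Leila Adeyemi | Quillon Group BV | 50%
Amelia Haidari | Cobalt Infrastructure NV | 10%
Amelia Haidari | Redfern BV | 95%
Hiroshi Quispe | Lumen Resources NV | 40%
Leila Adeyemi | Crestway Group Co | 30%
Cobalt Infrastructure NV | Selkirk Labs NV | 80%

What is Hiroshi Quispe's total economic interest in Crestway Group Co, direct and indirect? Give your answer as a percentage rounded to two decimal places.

Hiroshi reaches Crestway along 2 paths.
Via Cobalt: 14% × 10% = 1.4%.
Via Cobalt → Quillon: 14% × 50% × 60% = 4.2%.
Total: 1.4% + 4.2% = 5.6%.
Rounded: 5.60%.

5.60%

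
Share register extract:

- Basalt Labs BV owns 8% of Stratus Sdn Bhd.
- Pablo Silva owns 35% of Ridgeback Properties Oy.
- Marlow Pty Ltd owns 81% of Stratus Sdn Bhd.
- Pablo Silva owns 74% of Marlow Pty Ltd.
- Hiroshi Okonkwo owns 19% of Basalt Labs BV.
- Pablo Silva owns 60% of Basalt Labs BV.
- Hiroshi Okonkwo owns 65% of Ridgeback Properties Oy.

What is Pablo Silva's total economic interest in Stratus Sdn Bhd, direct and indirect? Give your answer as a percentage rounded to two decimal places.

64.74%

Pablo reaches Stratus along 2 paths.
Via Marlow: 74% × 81% = 59.94%.
Via Basalt: 60% × 8% = 4.8%.
Total: 59.94% + 4.8% = 64.74%.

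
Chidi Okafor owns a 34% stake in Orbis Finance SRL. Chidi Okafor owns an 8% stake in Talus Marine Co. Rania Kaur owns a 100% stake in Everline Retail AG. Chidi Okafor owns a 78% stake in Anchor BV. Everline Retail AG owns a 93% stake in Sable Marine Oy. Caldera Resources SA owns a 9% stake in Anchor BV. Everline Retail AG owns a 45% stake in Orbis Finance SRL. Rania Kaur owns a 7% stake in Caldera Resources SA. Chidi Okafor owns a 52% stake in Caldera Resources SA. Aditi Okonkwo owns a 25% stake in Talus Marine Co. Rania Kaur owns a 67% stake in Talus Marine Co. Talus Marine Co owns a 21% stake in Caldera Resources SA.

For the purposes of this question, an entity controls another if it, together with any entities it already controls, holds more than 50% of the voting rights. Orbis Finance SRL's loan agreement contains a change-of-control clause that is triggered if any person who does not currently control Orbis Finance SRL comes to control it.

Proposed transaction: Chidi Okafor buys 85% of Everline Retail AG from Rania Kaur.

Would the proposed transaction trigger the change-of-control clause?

Yes

The purchase adds only to Chidi's holdings (Rania's stake shrinks), so Chidi is the only person who could newly come to control Orbis.
Chidi holds 52% of Caldera, so Chidi controls Caldera.
Chidi and Caldera together hold 78% + 9% = 87% of Anchor, so Chidi controls Anchor.
In Orbis, Chidi's side holds only 34%, not > 50%.
So before the transaction, Chidi does not control Orbis.
After the purchase, Chidi holds 85% of Everline directly, and Rania's stake falls to 15%.
Chidi holds 85% of Everline, so Chidi controls Everline.
Everline and Chidi together hold 45% + 34% = 79% of Orbis, so Chidi controls Orbis.
Chidi did not control Orbis before and does after, so the clause is triggered.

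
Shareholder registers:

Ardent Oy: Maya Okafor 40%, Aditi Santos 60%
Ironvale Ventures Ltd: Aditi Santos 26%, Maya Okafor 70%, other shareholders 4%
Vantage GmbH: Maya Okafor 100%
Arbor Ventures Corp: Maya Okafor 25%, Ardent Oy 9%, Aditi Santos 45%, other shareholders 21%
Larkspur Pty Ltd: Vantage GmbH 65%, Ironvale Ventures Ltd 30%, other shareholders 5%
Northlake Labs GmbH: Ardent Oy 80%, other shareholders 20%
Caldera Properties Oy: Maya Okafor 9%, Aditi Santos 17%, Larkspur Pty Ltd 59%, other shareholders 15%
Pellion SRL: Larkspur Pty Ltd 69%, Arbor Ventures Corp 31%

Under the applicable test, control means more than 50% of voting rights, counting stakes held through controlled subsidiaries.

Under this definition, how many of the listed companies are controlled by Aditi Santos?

Aditi holds 60% of Ardent, so Aditi controls Ardent.
Ardent and Aditi together hold 9% + 45% = 54% of Arbor, so Aditi controls Arbor.
Ardent holds 80% of Northlake, so Aditi controls Northlake.
No other company's threshold is met.
Aditi controls 3 companies.

3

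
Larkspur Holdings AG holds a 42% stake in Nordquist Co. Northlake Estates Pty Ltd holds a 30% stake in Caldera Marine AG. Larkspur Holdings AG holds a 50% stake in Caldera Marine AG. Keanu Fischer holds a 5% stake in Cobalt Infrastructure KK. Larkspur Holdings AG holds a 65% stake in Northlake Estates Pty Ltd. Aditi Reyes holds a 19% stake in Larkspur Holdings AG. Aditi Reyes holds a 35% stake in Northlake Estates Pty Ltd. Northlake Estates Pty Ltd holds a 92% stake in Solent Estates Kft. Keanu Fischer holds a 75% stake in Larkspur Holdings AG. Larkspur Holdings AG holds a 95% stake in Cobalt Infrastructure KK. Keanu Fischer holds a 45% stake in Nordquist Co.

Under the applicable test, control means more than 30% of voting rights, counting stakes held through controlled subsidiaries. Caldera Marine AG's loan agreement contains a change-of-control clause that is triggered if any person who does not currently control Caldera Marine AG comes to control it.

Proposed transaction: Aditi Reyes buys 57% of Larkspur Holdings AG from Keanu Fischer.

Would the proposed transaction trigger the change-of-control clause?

The purchase adds only to Aditi's holdings (Keanu's stake shrinks), so Aditi is the only person who could newly come to control Caldera.
Aditi holds 35% of Northlake, so Aditi controls Northlake.
Northlake holds 92% of Solent, so Aditi controls Solent.
In Caldera, Aditi's side holds only 30%, not > 30%.
So before the transaction, Aditi does not control Caldera.
After the purchase, Aditi's direct stake in Larkspur rises to 19% + 57% = 76%, and Keanu's stake falls to 18%.
Aditi holds 76% of Larkspur, so Aditi controls Larkspur.
Larkspur and Aditi together hold 65% + 35% = 100% of Northlake, so Aditi controls Northlake.
Larkspur and Northlake together hold 50% + 30% = 80% of Caldera, so Aditi controls Caldera.
Aditi did not control Caldera before and does after, so the clause is triggered.

Yes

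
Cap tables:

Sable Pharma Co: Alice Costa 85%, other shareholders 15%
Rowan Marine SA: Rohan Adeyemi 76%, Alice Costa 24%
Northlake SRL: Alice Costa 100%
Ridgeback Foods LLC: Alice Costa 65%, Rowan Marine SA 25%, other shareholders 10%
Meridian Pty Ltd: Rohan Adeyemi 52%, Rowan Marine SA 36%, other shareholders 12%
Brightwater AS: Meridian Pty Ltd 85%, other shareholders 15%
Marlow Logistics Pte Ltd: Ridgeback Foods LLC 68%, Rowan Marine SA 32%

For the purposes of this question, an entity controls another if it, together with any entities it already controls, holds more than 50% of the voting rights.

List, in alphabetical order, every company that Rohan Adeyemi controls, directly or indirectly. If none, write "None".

Rohan holds 76% of Rowan, so Rohan controls Rowan.
Rohan and Rowan together hold 52% + 36% = 88% of Meridian, so Rohan controls Meridian.
Meridian holds 85% of Brightwater, so Rohan controls Brightwater.
No other company's threshold is met.

Brightwater AS, Meridian Pty Ltd, Rowan Marine SA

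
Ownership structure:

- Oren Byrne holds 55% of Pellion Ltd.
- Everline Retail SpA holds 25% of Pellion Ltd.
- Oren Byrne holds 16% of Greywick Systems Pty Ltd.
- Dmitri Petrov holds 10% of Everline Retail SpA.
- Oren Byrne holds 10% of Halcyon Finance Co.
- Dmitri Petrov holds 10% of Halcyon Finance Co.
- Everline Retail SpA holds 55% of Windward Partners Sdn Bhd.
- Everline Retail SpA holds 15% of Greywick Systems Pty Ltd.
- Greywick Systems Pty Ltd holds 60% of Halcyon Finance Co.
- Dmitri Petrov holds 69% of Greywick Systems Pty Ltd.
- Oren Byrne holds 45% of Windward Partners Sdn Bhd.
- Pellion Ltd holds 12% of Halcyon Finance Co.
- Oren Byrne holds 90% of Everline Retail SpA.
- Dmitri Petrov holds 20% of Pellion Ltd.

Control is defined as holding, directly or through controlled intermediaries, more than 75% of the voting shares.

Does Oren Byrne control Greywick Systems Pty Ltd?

Oren holds 90% of Everline, so Oren controls Everline.
Everline and Oren together hold 25% + 55% = 80% of Pellion, so Oren controls Pellion.
Everline and Oren together hold 55% + 45% = 100% of Windward, so Oren controls Windward.
In Greywick, Oren's side holds only 16% + 15% = 31%, not > 75%.
So Oren does not control Greywick.

No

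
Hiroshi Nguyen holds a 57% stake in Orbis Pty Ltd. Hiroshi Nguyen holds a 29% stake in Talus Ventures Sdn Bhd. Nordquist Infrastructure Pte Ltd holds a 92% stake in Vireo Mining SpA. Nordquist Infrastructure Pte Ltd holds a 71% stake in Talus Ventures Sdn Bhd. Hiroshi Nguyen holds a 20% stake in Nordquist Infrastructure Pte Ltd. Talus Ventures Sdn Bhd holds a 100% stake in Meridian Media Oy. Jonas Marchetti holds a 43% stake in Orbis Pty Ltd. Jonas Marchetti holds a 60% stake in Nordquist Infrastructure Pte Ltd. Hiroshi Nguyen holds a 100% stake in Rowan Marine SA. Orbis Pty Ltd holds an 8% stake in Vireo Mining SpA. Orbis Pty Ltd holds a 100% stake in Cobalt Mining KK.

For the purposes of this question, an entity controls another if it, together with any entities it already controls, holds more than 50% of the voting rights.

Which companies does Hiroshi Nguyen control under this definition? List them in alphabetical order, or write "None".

Cobalt Mining KK, Orbis Pty Ltd, Rowan Marine SA

Hiroshi holds 57% of Orbis, so Hiroshi controls Orbis.
Hiroshi holds 100% of Rowan, so Hiroshi controls Rowan.
Orbis holds 100% of Cobalt, so Hiroshi controls Cobalt.
No other company's threshold is met.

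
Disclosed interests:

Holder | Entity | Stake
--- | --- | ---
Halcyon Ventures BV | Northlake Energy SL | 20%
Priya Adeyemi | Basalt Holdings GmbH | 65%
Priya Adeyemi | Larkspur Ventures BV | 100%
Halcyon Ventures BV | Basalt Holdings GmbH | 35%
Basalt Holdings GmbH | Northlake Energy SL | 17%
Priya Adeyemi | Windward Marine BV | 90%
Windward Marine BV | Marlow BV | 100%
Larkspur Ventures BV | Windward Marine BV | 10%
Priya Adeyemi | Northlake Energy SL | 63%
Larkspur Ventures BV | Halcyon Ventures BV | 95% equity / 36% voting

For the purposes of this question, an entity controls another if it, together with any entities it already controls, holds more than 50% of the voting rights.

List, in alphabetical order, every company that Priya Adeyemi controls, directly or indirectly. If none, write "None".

Priya holds 100% of Larkspur, so Priya controls Larkspur.
Priya and Larkspur together hold 90% + 10% = 100% of Windward, so Priya controls Windward.
Priya holds 65% of Basalt, so Priya controls Basalt.
Priya and Basalt together hold 63% + 17% = 80% of Northlake, so Priya controls Northlake.
Windward holds 100% of Marlow, so Priya controls Marlow.
No other company's threshold is met.

Basalt Holdings GmbH, Larkspur Ventures BV, Marlow BV, Northlake Energy SL, Windward Marine BV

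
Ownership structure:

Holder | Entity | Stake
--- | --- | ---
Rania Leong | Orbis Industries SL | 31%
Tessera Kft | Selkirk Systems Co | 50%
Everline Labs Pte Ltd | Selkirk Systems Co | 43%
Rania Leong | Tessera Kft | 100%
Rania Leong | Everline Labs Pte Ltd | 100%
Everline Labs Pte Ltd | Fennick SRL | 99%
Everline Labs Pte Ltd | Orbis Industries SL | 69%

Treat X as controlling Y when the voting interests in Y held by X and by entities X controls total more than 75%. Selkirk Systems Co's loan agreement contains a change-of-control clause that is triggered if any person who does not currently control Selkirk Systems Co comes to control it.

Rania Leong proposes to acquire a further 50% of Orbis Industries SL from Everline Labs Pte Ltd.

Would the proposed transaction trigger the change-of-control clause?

The purchase adds only to Rania's holdings (Everline's stake shrinks), so Rania is the only person who could newly come to control Selkirk.
Rania holds 100% of Tessera, so Rania controls Tessera.
Rania holds 100% of Everline, so Rania controls Everline.
Tessera and Everline together hold 50% + 43% = 93% of Selkirk, so Rania controls Selkirk.
So Rania already controls Selkirk before the transaction.
After the purchase, Rania's direct stake in Orbis rises to 31% + 50% = 81%, and Everline's stake falls to 19%.
Rania controlled Selkirk already, so this is not a new person acquiring control; every other person's position is unchanged or reduced.
No new person acquires control, so the clause is not triggered.

No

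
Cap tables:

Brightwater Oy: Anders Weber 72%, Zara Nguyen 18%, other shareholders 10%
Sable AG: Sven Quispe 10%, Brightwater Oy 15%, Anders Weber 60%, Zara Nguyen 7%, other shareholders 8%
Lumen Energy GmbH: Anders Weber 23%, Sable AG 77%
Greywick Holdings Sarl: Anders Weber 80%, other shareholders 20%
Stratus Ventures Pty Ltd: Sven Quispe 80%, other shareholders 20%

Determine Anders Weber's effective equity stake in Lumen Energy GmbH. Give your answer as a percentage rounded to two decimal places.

Anders reaches Lumen along 3 paths.
Direct stake: 23% = 23%.
Via Brightwater → Sable: 72% × 15% × 77% = 8.316%.
Via Sable: 60% × 77% = 46.2%.
Total: 23% + 8.316% + 46.2% = 77.516%.
Rounded: 77.52%.

77.52%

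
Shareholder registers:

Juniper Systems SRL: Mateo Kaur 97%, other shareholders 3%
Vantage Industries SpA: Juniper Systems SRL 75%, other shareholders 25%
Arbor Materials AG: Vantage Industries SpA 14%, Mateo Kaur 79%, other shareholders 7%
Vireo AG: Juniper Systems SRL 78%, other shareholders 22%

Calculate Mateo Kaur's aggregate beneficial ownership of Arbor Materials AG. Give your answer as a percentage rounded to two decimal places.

89.19%

Mateo reaches Arbor along 2 paths.
Via Juniper → Vantage: 97% × 75% × 14% = 10.185%.
Direct stake: 79% = 79%.
Total: 10.185% + 79% = 89.185%.
Rounded: 89.19%.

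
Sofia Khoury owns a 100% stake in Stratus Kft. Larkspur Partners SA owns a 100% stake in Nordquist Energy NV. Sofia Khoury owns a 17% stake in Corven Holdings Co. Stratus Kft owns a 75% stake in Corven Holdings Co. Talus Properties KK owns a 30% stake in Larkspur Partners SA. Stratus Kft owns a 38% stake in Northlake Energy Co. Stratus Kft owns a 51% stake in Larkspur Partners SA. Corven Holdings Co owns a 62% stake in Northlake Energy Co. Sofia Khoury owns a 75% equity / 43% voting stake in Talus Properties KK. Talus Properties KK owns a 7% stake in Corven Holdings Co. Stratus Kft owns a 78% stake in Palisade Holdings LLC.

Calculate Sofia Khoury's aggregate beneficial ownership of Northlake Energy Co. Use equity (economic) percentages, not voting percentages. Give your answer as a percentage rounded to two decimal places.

98.30%

Sofia reaches Northlake along 4 paths.
Via Stratus → Corven: 100% × 75% × 62% = 46.5%.
Via Corven: 17% × 62% = 10.54%.
Via Talus → Corven: 75% × 7% × 62% = 3.255%.
Via Stratus: 100% × 38% = 38%.
Total: 46.5% + 10.54% + 3.255% + 38% = 98.295%.
Rounded: 98.30%.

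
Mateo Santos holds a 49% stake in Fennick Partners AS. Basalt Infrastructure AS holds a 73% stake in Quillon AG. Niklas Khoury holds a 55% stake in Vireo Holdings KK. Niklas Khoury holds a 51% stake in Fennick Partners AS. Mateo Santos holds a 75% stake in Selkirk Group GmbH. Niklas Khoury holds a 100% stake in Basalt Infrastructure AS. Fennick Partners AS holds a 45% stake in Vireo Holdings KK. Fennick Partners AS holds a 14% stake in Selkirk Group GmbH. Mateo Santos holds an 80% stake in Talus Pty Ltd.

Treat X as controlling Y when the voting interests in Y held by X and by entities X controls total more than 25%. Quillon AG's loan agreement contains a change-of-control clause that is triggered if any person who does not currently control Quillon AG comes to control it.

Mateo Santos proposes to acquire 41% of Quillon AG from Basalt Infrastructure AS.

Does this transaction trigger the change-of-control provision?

Yes

The purchase adds only to Mateo's holdings (Basalt's stake shrinks), so Mateo is the only person who could newly come to control Quillon.
Mateo holds 49% of Fennick, so Mateo controls Fennick.
Mateo holds 80% of Talus, so Mateo controls Talus.
Fennick holds 45% of Vireo, so Mateo controls Vireo.
Mateo and Fennick together hold 75% + 14% = 89% of Selkirk, so Mateo controls Selkirk.
Neither Mateo nor any entity Mateo controls holds any voting interest in Quillon.
So before the transaction, Mateo does not control Quillon.
After the purchase, Mateo holds 41% of Quillon directly, and Basalt's stake falls to 32%.
Mateo holds 41% of Quillon, so Mateo controls Quillon.
Mateo did not control Quillon before and does after, so the clause is triggered.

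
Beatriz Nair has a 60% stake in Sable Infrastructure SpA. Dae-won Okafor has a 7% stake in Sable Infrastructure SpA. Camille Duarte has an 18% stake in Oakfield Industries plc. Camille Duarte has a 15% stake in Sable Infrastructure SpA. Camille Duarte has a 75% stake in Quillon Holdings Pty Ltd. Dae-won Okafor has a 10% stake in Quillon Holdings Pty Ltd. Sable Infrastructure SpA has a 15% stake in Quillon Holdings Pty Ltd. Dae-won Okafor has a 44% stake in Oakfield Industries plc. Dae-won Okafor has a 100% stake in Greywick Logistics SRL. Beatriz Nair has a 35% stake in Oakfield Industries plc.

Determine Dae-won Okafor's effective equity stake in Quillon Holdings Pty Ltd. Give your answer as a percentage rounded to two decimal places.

11.05%

Dae-won reaches Quillon along 2 paths.
Direct stake: 10% = 10%.
Via Sable: 7% × 15% = 1.05%.
Total: 10% + 1.05% = 11.05%.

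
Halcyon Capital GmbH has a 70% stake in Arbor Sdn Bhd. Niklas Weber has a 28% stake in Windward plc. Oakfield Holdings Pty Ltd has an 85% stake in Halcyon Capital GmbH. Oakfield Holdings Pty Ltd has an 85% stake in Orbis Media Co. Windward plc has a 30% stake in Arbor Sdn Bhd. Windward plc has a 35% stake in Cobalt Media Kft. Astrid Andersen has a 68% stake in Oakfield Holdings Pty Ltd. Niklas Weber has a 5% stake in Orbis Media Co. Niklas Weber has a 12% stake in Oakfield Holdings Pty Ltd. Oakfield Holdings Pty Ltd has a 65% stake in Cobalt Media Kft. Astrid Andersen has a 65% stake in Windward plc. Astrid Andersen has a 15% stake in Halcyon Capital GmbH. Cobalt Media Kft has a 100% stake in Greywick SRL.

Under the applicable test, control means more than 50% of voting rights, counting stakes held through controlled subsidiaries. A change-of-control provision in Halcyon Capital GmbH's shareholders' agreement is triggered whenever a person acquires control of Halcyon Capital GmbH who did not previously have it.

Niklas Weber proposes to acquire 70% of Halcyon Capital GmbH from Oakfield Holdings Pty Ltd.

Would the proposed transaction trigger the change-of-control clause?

The purchase adds only to Niklas's holdings (Oakfield's stake shrinks), so Niklas is the only person who could newly come to control Halcyon.
Niklas's largest direct stake is 28% in Windward, which does not meet the threshold, so Niklas controls no company.
Neither Niklas nor any entity Niklas controls holds any voting interest in Halcyon.
So before the transaction, Niklas does not control Halcyon.
After the purchase, Niklas holds 70% of Halcyon directly, and Oakfield's stake falls to 15%.
Niklas holds 70% of Halcyon, so Niklas controls Halcyon.
Niklas did not control Halcyon before and does after, so the clause is triggered.

Yes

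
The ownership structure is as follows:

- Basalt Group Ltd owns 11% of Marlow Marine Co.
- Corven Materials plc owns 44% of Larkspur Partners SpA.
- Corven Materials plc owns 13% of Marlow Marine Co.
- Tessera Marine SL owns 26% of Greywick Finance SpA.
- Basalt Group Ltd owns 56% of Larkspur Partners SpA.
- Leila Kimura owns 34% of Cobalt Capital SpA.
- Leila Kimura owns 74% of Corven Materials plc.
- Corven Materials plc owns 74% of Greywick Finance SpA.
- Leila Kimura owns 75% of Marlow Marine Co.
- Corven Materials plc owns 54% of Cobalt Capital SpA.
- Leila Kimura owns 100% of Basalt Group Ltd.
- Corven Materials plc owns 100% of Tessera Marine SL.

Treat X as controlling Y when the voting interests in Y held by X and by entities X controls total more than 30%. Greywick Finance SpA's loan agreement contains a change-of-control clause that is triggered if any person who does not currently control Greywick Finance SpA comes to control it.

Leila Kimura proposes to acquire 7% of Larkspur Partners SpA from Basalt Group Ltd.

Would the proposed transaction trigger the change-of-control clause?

The purchase adds only to Leila's holdings (Basalt's stake shrinks), so Leila is the only person who could newly come to control Greywick.
Leila holds 74% of Corven, so Leila controls Corven.
Corven holds 100% of Tessera, so Leila controls Tessera.
Tessera and Corven together hold 26% + 74% = 100% of Greywick, so Leila controls Greywick.
So Leila already controls Greywick before the transaction.
After the purchase, Leila holds 7% of Larkspur directly, and Basalt's stake falls to 49%.
Leila controlled Greywick already, so this is not a new person acquiring control; every other person's position is unchanged or reduced.
No new person acquires control, so the clause is not triggered.

No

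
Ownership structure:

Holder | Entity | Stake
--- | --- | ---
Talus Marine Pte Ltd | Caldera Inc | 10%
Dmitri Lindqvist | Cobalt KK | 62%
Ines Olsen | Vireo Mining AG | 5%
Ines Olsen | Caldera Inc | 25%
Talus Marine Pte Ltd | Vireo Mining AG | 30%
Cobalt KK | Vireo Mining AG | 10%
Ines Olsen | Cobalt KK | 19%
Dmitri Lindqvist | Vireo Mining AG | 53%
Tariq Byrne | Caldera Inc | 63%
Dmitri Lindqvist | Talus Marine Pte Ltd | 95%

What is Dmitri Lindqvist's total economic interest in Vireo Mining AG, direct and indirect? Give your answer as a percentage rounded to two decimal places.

Dmitri reaches Vireo along 3 paths.
Via Talus: 95% × 30% = 28.5%.
Direct stake: 53% = 53%.
Via Cobalt: 62% × 10% = 6.2%.
Total: 28.5% + 53% + 6.2% = 87.7%.
Rounded: 87.70%.

87.70%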